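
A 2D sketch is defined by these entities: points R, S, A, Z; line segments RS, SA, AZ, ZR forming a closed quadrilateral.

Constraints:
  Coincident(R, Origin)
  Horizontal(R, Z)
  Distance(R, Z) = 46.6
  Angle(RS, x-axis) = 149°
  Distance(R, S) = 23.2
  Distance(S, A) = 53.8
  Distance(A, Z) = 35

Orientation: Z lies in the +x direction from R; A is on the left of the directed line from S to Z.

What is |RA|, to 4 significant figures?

43.45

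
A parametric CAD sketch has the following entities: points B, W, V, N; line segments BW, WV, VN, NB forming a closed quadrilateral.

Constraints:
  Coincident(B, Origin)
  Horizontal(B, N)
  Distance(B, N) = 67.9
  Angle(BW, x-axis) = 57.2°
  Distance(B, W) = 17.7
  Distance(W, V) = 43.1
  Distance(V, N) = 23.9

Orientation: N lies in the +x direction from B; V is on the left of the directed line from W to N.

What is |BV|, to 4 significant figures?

55.65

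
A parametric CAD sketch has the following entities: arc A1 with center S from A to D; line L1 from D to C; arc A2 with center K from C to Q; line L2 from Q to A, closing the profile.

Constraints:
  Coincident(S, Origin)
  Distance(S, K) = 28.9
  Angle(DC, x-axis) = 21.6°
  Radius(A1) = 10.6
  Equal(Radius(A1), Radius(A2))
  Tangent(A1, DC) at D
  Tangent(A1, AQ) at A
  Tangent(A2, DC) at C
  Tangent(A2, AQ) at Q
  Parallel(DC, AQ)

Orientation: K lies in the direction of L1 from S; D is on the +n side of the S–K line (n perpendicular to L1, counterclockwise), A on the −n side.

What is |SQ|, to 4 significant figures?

30.78

The slot axis is L1's direction at 21.6°, so u = (cos 21.6°, sin 21.6°) = (0.9298, 0.3681) and n = (−sin 21.6°, cos 21.6°) = (-0.3681, 0.9298). S is at the origin and K lies 28.9 along u from S, so K = 28.9·u = (26.87, 10.64). Tangency of A1 to both parallel lines with radius 10.6 puts D and A at S ± 10.6·n: D = (-3.902, 9.856), A = (3.902, -9.856). Equal radii place C and Q the same way about K: C = K + 10.6·n = (22.97, 20.49), Q = K − 10.6·n = (30.77, 0.7832). Then |SQ| = |Q − S| = 30.78.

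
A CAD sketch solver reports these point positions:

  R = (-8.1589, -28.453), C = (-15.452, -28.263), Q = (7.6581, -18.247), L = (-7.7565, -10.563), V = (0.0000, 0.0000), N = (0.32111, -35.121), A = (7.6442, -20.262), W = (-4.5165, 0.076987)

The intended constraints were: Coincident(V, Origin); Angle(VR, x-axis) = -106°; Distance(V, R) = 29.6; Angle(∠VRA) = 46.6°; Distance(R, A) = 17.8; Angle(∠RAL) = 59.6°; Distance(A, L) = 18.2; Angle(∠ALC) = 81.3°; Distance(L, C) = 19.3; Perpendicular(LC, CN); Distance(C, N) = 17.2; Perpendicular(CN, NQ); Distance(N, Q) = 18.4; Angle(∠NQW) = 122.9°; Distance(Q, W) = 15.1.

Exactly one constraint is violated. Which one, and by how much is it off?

Distance(Q, W) = 15.1 — off by 6.90.

V = (0.00, 0.00) ✓; VR at -106.0° ✓; |VR| = 29.60 ✓; ∠VRA = 46.60° ✓; |RA| = 17.80 ✓; ∠RAL = 59.60° ✓; |AL| = 18.20 ✓; ∠ALC = 81.30° ✓; |LC| = 19.30 ✓; ∠(LC, CN) = 90.00° ✓; |CN| = 17.20 ✓; ∠(CN, NQ) = 90.00° ✓; |NQ| = 18.40 ✓; ∠NQW = 122.9° ✓; |QW| = 22.00 ✗.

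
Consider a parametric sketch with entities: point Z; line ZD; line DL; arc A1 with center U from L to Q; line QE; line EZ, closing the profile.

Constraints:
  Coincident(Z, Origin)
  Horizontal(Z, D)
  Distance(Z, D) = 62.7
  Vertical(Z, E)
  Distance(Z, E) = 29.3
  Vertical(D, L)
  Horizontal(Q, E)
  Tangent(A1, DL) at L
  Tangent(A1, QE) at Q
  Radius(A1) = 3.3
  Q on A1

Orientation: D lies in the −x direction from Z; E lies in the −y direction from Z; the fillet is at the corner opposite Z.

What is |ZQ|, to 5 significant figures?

66.233

Z is at the origin; ZD is horizontal with |ZD| = 62.7 and D on the −x side, so D = (-62.700, 0.0000). Z and E share the same x with |ZE| = 29.3 and E on the −y side, so E = (0.0000, -29.300). The virtual corner opposite Z is at (-62.700, -29.300). Tangency of A1 to DL means the radius UL is perpendicular to DL and tangency of A1 to QE means the radius UQ is perpendicular to QE, with radius 3.3, so the center U sits 3.3 in from both sides at U = (-59.400, -26.000). That places the tangent points at L = (-62.700, -26.000) on DL and Q = (-59.400, -29.300) on QE. Then |ZQ| = |Q − Z| = 66.233.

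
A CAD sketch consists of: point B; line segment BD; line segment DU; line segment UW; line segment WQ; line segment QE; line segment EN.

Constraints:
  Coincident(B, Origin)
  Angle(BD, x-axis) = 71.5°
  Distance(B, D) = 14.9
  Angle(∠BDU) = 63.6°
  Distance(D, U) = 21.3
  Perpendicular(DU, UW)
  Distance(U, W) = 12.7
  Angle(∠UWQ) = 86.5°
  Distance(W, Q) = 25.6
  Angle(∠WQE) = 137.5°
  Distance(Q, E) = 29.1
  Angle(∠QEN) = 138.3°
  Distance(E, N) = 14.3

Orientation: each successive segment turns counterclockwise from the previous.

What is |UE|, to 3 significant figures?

46.8

B is at the origin; BD runs at 71.5° with length 14.9, so D = (4.73, 14.1). ∠BDU = 63.6° gives DU at -172° from the x-axis; with |DU| = 21.3, U = (-16.4, 11.2). DU ⟂ UW, so UW runs at -82.1°; with |UW| = 12.7, W = (-14.6, -1.38). ∠UWQ = 86.5° gives WQ at 11.4° from the x-axis; with |WQ| = 25.6, Q = (10.5, 3.68). ∠WQE = 137.5° gives QE at 53.9° from the x-axis; with |QE| = 29.1, E = (27.6, 27.2). Then |UE| = |E − U| = 46.8.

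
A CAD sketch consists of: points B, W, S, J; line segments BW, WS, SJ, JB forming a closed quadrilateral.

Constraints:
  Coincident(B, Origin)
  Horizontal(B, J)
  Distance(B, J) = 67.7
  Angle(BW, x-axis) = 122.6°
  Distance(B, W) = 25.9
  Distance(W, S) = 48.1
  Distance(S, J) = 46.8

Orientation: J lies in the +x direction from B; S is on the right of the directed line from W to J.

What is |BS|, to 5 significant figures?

24.225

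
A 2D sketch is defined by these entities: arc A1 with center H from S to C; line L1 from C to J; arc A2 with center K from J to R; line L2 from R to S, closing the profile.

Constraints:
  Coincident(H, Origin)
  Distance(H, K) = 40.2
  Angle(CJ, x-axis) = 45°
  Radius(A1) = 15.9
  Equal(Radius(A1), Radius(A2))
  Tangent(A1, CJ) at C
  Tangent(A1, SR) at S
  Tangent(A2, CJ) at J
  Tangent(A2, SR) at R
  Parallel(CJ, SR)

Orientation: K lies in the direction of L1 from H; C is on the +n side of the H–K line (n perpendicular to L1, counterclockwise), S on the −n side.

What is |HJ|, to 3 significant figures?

43.2

The slot axis is L1's direction at 45.0°, so u = (cos 45.0°, sin 45.0°) = (0.707, 0.707) and n = (−sin 45.0°, cos 45.0°) = (-0.707, 0.707). H is at the origin and K lies 40.2 along u from H, so K = 40.2·u = (28.4, 28.4). Tangency of A1 to both parallel lines with radius 15.9 puts C and S at H ± 15.9·n: C = (-11.2, 11.2), S = (11.2, -11.2). Equal radii place J and R the same way about K: J = K + 15.9·n = (17.2, 39.7), R = K − 15.9·n = (39.7, 17.2). Then |HJ| = |J − H| = 43.2.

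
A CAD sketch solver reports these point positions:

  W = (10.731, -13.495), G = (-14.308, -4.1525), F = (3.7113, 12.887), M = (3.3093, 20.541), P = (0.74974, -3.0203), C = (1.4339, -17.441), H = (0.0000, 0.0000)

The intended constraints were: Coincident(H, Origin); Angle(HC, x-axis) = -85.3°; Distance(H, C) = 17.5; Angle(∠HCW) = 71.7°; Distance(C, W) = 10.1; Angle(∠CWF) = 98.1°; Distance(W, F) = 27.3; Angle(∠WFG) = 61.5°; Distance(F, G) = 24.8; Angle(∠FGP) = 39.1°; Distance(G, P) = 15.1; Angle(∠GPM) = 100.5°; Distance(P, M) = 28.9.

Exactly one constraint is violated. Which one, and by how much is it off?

Distance(P, M) = 28.9 — off by 5.20.

H = (0.00, 0.00) ✓; HC at -85.30° ✓; |HC| = 17.50 ✓; ∠HCW = 71.70° ✓; |CW| = 10.10 ✓; ∠CWF = 98.10° ✓; |WF| = 27.30 ✓; ∠WFG = 61.50° ✓; |FG| = 24.80 ✓; ∠FGP = 39.10° ✓; |GP| = 15.10 ✓; ∠GPM = 100.5° ✓; |PM| = 23.70 ✗.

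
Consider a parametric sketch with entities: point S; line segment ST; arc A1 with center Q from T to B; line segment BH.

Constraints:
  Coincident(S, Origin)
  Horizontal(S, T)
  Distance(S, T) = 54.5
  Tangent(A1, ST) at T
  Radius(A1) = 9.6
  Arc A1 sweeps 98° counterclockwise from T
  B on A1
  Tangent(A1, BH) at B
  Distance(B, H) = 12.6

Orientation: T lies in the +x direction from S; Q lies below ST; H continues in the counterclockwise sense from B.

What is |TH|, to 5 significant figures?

24.664

S is at the origin; ST is horizontal with |ST| = 54.5 and T on the +x side, so T = (54.500, 0.0000). A1 meets ST tangentially, so QT is at right angles to ST, so Q = T + (0, -9.6) = (54.500, -9.6000). On A1, T sits at bearing 90° from Q; a 98° counterclockwise sweep puts B at bearing 188°, so B = Q + 9.6·(cos 188°, sin 188°) = (44.993, -10.936). Since A1 is tangent to BH there, QB ⟂ BH, so BH runs along (−sin 188°, cos 188°); with |BH| = 12.6, H = (46.747, -23.413). Then |TH| = |H − T| = 24.664.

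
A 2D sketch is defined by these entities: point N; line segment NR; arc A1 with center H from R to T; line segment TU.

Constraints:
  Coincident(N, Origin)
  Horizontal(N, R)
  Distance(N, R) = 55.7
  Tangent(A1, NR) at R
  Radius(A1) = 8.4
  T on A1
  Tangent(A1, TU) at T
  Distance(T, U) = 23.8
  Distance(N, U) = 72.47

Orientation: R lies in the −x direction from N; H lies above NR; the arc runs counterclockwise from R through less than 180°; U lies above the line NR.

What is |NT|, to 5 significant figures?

51.324

Checks: ∠(HR, RN) = 90.00° ✓; |HT| = 8.400 ✓; ∠(HT, TU) = 90.00° ✓; |TU| = 23.80 ✓; |NU| = 72.47 ✓.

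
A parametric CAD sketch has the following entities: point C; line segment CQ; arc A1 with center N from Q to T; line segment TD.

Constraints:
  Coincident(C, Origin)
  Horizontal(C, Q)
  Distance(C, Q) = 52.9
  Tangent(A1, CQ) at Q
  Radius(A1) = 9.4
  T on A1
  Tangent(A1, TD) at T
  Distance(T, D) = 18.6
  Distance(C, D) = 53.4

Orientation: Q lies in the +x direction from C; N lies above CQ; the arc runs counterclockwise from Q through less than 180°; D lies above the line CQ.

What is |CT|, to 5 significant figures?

61.328

Checks: |CQ| = 52.90 ✓; ∠(NQ, QC) = 90.00° ✓; |NT| = 9.400 ✓; ∠(NT, TD) = 90.00° ✓; |TD| = 18.60 ✓; |CD| = 53.40 ✓.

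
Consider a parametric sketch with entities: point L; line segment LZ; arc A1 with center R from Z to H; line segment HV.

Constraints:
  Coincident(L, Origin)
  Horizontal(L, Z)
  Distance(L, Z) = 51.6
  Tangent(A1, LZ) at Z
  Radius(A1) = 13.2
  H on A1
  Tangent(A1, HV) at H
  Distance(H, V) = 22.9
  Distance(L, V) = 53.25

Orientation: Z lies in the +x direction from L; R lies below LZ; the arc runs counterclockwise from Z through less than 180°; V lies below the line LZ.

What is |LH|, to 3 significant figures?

40.7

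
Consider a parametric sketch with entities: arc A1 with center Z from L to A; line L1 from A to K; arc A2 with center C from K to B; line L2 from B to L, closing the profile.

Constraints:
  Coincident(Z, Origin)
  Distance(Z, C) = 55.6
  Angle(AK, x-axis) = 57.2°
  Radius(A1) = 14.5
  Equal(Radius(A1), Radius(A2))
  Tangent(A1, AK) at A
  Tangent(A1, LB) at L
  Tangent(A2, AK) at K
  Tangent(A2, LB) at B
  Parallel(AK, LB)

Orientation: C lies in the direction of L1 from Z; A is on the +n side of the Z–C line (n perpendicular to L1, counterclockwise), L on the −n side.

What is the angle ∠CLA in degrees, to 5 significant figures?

75.383°

The slot axis is L1's direction at 57.2°, so u = (cos 57.2°, sin 57.2°) = (0.54171, 0.84057) and n = (−sin 57.2°, cos 57.2°) = (-0.84057, 0.54171). Z is at the origin and C lies 55.6 along u from Z, so C = 55.6·u = (30.119, 46.736). Tangency of A1 to both parallel lines with radius 14.5 puts A and L at Z ± 14.5·n: A = (-12.188, 7.8548), L = (12.188, -7.8548). Then cos ∠CLA = LC·LA / (|LC||LA|), giving 75.383°.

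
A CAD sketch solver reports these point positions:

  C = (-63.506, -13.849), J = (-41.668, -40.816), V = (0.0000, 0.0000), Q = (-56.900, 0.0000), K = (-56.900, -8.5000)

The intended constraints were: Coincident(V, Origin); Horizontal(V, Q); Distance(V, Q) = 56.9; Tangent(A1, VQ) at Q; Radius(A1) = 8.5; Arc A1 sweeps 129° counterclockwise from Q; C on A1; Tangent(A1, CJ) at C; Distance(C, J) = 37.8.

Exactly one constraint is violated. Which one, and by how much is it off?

Distance(C, J) = 37.8 — off by 3.10.

V = (0.00, 0.00) ✓; V.y = 0.00, Q.y = 0.00 ✓; |VQ| = 56.90 ✓; ∠(KQ, QV) = 90.00° ✓; |KQ| = 8.500 ✓; bearing(K→C) − bearing(K→Q) = 129.0° ✓; |KC| = 8.500 ✓; ∠(KC, CJ) = 90.00° ✓; |CJ| = 34.70 ✗.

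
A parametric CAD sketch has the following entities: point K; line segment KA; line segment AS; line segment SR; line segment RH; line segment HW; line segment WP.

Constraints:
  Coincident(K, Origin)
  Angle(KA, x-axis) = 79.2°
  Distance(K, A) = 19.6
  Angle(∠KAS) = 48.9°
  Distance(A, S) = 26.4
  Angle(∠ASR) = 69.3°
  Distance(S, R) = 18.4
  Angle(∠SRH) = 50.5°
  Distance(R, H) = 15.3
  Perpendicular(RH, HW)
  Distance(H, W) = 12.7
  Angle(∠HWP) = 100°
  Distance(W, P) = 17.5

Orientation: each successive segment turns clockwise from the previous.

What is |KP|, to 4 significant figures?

21.94

RH is perpendicular to HW, so HW runs at -22.10°; with |HW| = 12.7, W = (19.93, 2.373). ∠HWP = 100.0° gives WP at -102.1° from the x-axis; with |WP| = 17.5, P = (16.26, -14.74). Then |KP| = |P − K| = 21.94.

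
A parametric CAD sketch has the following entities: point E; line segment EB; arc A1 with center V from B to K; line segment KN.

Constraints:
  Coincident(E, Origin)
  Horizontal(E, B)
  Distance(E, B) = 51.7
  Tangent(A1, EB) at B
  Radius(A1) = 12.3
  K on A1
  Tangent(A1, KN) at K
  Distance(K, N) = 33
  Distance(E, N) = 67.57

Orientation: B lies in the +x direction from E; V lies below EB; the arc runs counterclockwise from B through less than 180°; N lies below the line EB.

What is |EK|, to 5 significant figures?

42.693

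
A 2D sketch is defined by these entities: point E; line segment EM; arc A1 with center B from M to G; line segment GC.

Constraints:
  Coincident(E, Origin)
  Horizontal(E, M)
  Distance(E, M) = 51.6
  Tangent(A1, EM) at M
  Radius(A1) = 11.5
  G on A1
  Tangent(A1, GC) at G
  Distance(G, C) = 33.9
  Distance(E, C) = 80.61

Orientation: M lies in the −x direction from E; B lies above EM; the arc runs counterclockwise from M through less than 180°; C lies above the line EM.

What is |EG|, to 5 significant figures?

47.875

E is at the origin; E and M share the same y with |EM| = 51.6 and M on the −x side, so M = (-51.600, 0.0000). A1 meets EM tangentially, so BM is at right angles to EM, so B = M + (0, 11.5) = (-51.600, 11.500). Since BG ⟂ GC (tangency), |BC| = √(11.5² + 33.9²) = 35.797 regardless of where G sits on A1. So C lies on both circle(E, 80.61) and circle(B, 35.797); the above-EM intersection is C = (-67.971, 43.335). G is the foot of the tangent from C: G = (-43.605, 19.766).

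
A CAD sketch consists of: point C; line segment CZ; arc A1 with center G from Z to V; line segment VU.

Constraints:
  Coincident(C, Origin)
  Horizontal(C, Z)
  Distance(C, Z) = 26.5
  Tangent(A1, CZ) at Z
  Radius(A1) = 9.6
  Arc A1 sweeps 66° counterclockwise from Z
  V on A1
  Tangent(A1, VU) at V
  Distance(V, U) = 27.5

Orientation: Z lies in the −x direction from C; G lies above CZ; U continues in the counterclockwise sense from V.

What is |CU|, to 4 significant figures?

31.51

On A1, Z sits at bearing -90° from G; a 66° counterclockwise sweep puts V at bearing -24°, so V = G + 9.6·(cos -24°, sin -24°) = (-17.73, 5.695). The tangent condition forces GV to be normal to VU, so VU runs along (−sin -24°, cos -24°); with |VU| = 27.5, U = (-6.545, 30.82). Then |CU| = |U − C| = 31.51.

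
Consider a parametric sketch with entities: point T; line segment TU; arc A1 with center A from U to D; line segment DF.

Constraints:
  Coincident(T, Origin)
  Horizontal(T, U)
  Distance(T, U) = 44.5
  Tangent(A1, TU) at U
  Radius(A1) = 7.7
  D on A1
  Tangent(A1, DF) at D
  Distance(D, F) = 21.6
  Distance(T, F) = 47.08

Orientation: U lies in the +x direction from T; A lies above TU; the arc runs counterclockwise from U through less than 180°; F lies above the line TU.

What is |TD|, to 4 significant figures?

52.01

Checks: |TU| = 44.50 ✓; |AD| = 7.700 ✓; ∠(AD, DF) = 90.00° ✓; |DF| = 21.60 ✓; |TF| = 47.08 ✓.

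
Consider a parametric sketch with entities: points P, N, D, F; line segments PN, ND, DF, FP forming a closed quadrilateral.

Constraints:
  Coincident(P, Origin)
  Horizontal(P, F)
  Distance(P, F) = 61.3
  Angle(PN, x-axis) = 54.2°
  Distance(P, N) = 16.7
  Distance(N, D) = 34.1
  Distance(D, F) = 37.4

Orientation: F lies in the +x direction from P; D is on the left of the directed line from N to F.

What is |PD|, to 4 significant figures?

49.77

P is at the origin; P and F share the same y with |PF| = 61.3 and F in +x, so F = (61.3, 0). PN runs at 54.2° with |PN| = 16.7, so N = (9.769, 13.54). D is determined by |ND| = 34.1 and |DF| = 37.4 together: it lies at the intersection of circle(N, 34.1) and circle(F, 37.4). With |NF| = 53.28, the foot of the radical line on NF is 24.43 from N and the perpendicular offset is √(34.1² − 24.43²) = 23.79. Taking the left-of-NF solution: D = (39.44, 30.35).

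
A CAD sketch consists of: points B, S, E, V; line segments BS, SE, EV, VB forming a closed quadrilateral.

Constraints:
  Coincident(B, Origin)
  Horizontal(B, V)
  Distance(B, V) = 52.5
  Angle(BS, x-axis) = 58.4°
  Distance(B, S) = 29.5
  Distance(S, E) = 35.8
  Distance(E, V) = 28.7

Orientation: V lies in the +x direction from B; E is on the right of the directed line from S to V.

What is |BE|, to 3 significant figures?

27.0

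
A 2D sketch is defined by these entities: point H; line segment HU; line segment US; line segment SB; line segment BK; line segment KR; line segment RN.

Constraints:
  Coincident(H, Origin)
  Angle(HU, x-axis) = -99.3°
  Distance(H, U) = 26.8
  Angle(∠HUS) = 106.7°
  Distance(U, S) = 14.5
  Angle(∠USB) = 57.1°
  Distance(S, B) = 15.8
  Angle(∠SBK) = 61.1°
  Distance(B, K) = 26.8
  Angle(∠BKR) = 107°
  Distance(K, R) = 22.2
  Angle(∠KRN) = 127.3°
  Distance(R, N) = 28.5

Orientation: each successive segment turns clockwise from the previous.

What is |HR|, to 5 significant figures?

54.370

H is at the origin; HU runs at -99.3° with length 26.8, so U = (-4.3310, -26.448). ∠HUS = 106.7° gives US at -172.60° from the x-axis; with |US| = 14.5, S = (-18.710, -28.315). ∠USB = 57.1° gives SB at 64.500° from the x-axis; with |SB| = 15.8, B = (-11.908, -14.054). ∠SBK = 61.1° gives BK at -54.400° from the x-axis; with |BK| = 26.8, K = (3.6928, -35.846). ∠BKR = 107.0° gives KR at -127.40° from the x-axis; with |KR| = 22.2, R = (-9.7910, -53.482). Then |HR| = |R − H| = 54.370.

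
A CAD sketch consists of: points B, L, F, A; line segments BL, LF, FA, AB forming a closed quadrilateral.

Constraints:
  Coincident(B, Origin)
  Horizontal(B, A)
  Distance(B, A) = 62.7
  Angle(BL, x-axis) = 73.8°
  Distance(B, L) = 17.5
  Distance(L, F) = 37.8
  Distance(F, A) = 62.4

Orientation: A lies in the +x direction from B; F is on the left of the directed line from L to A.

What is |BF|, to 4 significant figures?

54.90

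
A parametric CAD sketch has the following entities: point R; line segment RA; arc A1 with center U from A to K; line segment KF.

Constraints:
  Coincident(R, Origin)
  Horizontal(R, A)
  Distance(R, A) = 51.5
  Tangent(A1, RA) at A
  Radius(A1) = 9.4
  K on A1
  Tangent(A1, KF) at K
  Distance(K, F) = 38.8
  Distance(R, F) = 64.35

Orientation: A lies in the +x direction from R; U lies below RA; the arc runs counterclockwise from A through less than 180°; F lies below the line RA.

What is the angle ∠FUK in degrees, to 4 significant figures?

76.38°

Checks: |UK| = 9.400 ✓; ∠(UK, KF) = 90.00° ✓; |KF| = 38.80 ✓; |RF| = 64.35 ✓.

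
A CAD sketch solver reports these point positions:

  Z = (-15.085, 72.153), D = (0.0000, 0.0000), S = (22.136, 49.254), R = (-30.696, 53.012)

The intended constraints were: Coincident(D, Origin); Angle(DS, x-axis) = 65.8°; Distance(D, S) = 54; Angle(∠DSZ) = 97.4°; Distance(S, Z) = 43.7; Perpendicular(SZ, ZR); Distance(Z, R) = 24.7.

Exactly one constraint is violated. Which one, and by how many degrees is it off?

Perpendicular(SZ, ZR) — off by 7.60°.

D = (0.00, 0.00) ✓; DS at 65.80° ✓; |DS| = 54.00 ✓; ∠DSZ = 97.40° ✓; |SZ| = 43.70 ✓; ∠(SZ, ZR) = 82.40° ✗; |ZR| = 24.70 ✓.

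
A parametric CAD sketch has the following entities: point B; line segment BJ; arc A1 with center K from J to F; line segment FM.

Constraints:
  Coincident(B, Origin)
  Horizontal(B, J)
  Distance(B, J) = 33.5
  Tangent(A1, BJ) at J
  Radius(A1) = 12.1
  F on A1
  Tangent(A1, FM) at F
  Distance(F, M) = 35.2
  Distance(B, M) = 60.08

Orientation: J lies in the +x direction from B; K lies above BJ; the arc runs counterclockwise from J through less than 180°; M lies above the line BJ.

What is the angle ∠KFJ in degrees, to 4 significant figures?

36.15°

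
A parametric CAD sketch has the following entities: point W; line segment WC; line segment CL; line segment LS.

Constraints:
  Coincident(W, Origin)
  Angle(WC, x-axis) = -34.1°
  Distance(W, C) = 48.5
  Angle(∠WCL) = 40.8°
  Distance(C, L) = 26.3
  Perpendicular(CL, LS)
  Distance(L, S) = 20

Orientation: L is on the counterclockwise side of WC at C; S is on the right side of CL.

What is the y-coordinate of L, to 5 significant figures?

-1.7991

W is at the origin; WC runs at -34.1° with length 48.5, so C = 48.5·(cos -34.1°, sin -34.1°) = (40.161, -27.191). ∠WCL = 40.8°, so CL runs at -34.1° + (180° − 40.8°) = 105.10° from the x-axis; with |CL| = 26.3, L = C + 26.3·(cos 105.10°, sin 105.10°) = (33.310, -1.7991). So L.y = -1.7991.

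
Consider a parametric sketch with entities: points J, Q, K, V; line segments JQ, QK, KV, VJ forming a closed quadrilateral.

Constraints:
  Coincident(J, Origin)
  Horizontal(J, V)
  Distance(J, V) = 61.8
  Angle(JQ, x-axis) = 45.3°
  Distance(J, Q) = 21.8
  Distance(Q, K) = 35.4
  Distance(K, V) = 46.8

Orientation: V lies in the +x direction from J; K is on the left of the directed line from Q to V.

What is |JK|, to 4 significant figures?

57.20

J is at the origin; JV is horizontal with |JV| = 61.8 and V in +x, so V = (61.8, 0). JQ runs at 45.3° with |JQ| = 21.8, so Q = (15.33, 15.50). K is determined by |QK| = 35.4 and |KV| = 46.8 together: it lies at the intersection of circle(Q, 35.4) and circle(V, 46.8). With |QV| = 48.98, the foot of the radical line on QV is 14.93 from Q and the perpendicular offset is √(35.4² − 14.93²) = 32.10. Taking the left-of-QV solution: K = (39.65, 41.23).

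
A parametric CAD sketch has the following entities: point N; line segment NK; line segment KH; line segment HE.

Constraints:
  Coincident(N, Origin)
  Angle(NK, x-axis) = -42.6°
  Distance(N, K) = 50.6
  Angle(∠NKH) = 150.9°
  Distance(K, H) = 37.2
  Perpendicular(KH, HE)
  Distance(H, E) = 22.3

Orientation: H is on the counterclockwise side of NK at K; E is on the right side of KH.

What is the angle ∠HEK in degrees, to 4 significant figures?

59.06°

N is at the origin; NK runs at -42.6° with length 50.6, so K = 50.6·(cos -42.6°, sin -42.6°) = (37.25, -34.25). ∠NKH = 150.9°, so KH runs at -42.6° + (180° − 150.9°) = -13.50° from the x-axis; with |KH| = 37.2, H = K + 37.2·(cos -13.50°, sin -13.50°) = (73.42, -42.93). KH ⟂ HE; with |HE| = 22.3 on the right of KH, E = H + 22.3·(-0.2334, -0.9724) = (68.21, -64.62). Then cos ∠HEK = EH·EK / (|EH||EK|), giving 59.06°.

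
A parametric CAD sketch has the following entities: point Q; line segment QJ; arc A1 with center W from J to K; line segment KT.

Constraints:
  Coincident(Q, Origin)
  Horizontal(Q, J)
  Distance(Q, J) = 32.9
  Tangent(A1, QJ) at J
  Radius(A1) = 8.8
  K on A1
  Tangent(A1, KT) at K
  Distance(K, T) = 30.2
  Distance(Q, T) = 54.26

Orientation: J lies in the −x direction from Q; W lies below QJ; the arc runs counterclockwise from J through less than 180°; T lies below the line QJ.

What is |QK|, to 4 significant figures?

42.82

Q is at the origin; QJ is horizontal with |QJ| = 32.9 and J on the −x side, so J = (-32.90, 0.000). Tangency of A1 to QJ means the radius WJ is perpendicular to QJ, so W = J + (0, -8.8) = (-32.90, -8.800). Since WK ⟂ KT (tangency), |WT| = √(8.8² + 30.2²) = 31.46 regardless of where K sits on A1. So T lies on both circle(Q, 54.26) and circle(W, 31.46); the below-QJ intersection is T = (-36.62, -40.03). K is the foot of the tangent from T: K = (-41.58, -10.24).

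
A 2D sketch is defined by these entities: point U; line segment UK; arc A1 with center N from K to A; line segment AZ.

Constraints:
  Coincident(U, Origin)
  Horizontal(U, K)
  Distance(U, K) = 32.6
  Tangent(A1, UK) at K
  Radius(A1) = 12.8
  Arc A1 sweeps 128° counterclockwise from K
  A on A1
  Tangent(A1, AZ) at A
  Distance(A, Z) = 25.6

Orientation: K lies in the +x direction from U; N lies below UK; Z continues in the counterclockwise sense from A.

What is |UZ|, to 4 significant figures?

55.98

U is at the origin; UK is horizontal with |UK| = 32.6 and K on the +x side, so K = (32.60, 0.000). A1 meets UK tangentially, so NK is at right angles to UK, so N = K + (0, -12.8) = (32.60, -12.80). On A1, K sits at bearing 90° from N; a 128° counterclockwise sweep puts A at bearing 218°, so A = N + 12.8·(cos 218°, sin 218°) = (22.51, -20.68). Tangency of A1 to AZ means the radius NA is perpendicular to AZ, so AZ runs along (−sin 218°, cos 218°); with |AZ| = 25.6, Z = (38.27, -40.85). Then |UZ| = |Z − U| = 55.98.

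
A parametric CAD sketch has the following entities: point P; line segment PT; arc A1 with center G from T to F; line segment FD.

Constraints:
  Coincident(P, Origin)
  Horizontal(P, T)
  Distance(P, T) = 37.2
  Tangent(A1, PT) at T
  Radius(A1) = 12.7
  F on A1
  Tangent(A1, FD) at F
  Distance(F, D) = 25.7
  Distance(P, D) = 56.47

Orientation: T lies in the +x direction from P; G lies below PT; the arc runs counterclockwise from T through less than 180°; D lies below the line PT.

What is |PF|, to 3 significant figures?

32.2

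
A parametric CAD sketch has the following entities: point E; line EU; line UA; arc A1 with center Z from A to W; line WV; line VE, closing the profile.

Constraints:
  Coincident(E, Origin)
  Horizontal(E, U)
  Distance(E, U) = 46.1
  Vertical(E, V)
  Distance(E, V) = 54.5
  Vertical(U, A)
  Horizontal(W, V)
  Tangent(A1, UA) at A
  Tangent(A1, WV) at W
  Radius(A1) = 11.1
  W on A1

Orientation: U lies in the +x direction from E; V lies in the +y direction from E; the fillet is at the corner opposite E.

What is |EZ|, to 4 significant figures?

55.75

E and V share the same x with |EV| = 54.5 and V on the +y side, so V = (0.000, 54.50). The virtual corner opposite E is at (46.10, 54.50). A1 meets UA tangentially, so ZA is at right angles to UA and A1 meets WV tangentially, so ZW is at right angles to WV, with radius 11.1, so the center Z sits 11.1 in from both sides at Z = (35.00, 43.40). Then |EZ| = |Z − E| = 55.75.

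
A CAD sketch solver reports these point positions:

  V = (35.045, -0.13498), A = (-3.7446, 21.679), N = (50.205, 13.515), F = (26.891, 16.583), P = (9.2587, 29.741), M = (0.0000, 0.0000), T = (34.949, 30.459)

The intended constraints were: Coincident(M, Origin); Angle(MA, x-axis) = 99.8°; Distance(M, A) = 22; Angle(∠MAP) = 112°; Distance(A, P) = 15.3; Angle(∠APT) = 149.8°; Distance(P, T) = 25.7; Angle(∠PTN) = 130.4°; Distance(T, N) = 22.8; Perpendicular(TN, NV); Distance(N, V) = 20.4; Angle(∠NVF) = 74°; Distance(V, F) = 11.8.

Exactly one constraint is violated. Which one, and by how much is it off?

Distance(V, F) = 11.8 — off by 6.80.

M = (0.00, 0.00) ✓; MA at 99.80° ✓; |MA| = 22.00 ✓; ∠MAP = 112.0° ✓; |AP| = 15.30 ✓; ∠APT = 149.8° ✓; |PT| = 25.70 ✓; ∠PTN = 130.4° ✓; |TN| = 22.80 ✓; ∠(TN, NV) = 90.00° ✓; |NV| = 20.40 ✓; ∠NVF = 74.00° ✓; |VF| = 18.60 ✗.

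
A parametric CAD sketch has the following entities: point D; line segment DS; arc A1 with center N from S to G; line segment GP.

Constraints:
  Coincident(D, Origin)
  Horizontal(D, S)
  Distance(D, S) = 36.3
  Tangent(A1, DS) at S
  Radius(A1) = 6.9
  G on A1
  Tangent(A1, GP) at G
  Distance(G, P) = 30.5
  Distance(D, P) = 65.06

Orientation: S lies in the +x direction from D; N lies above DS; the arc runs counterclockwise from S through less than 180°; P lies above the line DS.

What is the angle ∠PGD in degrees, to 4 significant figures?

125.8°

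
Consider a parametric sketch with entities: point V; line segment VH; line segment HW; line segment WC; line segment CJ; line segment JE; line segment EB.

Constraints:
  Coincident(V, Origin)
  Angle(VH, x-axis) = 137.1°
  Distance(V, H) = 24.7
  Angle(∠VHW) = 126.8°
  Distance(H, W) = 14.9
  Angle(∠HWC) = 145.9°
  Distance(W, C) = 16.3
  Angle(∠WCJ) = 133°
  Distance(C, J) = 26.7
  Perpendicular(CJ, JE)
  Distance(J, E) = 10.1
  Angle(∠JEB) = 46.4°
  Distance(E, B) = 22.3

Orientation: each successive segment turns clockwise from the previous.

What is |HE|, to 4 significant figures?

43.40

V is at the origin; VH runs at 137.1° with length 24.7, so H = (-18.09, 16.81). ∠VHW = 126.8° gives HW at 83.90° from the x-axis; with |HW| = 14.9, W = (-16.51, 31.63). ∠HWC = 145.9° gives WC at 49.80° from the x-axis; with |WC| = 16.3, C = (-5.990, 44.08). ∠WCJ = 133.0° gives CJ at 2.800° from the x-axis; with |CJ| = 26.7, J = (20.68, 45.38). CJ is perpendicular to JE, so JE runs at -87.20°; with |JE| = 10.1, E = (21.17, 35.30). Then |HE| = |E − H| = 43.40.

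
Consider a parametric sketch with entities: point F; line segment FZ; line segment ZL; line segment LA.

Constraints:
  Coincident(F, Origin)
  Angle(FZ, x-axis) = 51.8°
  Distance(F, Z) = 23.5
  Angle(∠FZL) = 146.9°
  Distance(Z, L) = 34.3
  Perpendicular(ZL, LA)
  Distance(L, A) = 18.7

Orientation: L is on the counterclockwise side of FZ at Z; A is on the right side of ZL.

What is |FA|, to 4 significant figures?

62.52

∠FZL = 146.9°, so ZL runs at 51.8° + (180° − 146.9°) = 84.90° from the x-axis; with |ZL| = 34.3, L = Z + 34.3·(cos 84.90°, sin 84.90°) = (17.58, 52.63). The perpendicularity gives LA at right angles to ZL; with |LA| = 18.7 on the right of ZL, A = L + 18.7·(0.9960, -0.08889) = (36.21, 50.97). Then |FA| = |A − F| = 62.52.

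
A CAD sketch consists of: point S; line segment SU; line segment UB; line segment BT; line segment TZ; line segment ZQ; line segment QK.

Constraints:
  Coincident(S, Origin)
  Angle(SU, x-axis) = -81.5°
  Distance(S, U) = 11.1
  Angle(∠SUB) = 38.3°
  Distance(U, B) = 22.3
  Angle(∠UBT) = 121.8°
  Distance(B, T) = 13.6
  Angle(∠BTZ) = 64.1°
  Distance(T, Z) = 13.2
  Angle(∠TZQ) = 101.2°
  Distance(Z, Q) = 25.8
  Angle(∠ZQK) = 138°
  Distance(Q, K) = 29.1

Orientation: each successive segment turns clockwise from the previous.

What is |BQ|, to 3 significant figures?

17.9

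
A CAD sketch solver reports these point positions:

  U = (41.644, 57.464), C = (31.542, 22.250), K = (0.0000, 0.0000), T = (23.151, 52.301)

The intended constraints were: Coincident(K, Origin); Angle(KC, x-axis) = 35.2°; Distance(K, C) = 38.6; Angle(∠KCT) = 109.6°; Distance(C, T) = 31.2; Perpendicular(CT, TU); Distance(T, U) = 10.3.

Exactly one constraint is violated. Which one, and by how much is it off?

Distance(T, U) = 10.3 — off by 8.90.

K = (0.00, 0.00) ✓; KC at 35.20° ✓; |KC| = 38.60 ✓; ∠KCT = 109.6° ✓; |CT| = 31.20 ✓; ∠(CT, TU) = 90.00° ✓; |TU| = 19.20 ✗.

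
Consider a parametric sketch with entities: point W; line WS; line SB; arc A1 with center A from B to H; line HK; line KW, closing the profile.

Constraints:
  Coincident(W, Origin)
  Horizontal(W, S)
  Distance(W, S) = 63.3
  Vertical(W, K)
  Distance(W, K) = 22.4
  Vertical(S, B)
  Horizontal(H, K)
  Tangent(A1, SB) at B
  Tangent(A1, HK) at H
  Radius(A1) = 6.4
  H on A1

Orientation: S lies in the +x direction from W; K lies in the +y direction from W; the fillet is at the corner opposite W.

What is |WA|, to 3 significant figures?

59.1

WK is vertical with |WK| = 22.4 and K on the +y side, so K = (0.00, 22.4). The virtual corner opposite W is at (63.3, 22.4). The tangent condition forces AB to be normal to SB and since A1 is tangent to HK there, AH ⟂ HK, with radius 6.4, so the center A sits 6.4 in from both sides at A = (56.9, 16.0). Then |WA| = |A − W| = 59.1.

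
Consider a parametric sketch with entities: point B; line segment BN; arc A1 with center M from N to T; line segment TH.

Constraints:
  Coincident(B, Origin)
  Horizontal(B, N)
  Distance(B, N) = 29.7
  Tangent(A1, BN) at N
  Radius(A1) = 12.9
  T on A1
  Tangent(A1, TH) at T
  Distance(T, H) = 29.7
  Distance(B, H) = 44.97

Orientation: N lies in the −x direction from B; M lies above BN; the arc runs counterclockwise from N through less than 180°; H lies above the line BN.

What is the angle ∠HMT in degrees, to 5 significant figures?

66.523°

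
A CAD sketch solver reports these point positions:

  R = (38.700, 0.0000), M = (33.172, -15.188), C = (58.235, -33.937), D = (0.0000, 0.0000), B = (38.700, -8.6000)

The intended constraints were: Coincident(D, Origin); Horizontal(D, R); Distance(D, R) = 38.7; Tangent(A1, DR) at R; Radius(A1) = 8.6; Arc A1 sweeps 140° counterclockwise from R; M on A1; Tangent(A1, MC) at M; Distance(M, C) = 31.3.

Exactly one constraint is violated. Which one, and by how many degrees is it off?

Tangent(A1, MC) at M — off by 3.20°.

D = (0.00, 0.00) ✓; D.y = 0.00, R.y = 0.00 ✓; |DR| = 38.70 ✓; ∠(BR, RD) = 90.00° ✓; |BR| = 8.600 ✓; bearing(B→M) − bearing(B→R) = 140.0° ✓; |BM| = 8.600 ✓; ∠(BM, MC) = 86.80° ✗; |MC| = 31.30 ✓.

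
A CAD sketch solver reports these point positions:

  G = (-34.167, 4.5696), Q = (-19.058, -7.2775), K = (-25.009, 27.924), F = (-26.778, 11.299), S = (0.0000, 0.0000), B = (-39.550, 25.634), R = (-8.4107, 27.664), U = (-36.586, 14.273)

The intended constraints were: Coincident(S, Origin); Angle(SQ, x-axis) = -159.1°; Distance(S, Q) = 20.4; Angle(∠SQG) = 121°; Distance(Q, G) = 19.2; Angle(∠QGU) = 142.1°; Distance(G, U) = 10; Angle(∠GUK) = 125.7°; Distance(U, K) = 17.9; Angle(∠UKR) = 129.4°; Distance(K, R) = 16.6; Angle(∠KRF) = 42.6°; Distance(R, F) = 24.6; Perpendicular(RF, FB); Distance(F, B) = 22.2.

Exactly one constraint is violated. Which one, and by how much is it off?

Distance(F, B) = 22.2 — off by 3.00.

S = (0.00, 0.00) ✓; SQ at -159.1° ✓; |SQ| = 20.40 ✓; ∠SQG = 121.0° ✓; |QG| = 19.20 ✓; ∠QGU = 142.1° ✓; |GU| = 10.00 ✓; ∠GUK = 125.7° ✓; |UK| = 17.90 ✓; ∠UKR = 129.4° ✓; |KR| = 16.60 ✓; ∠KRF = 42.60° ✓; |RF| = 24.60 ✓; ∠(RF, FB) = 90.00° ✓; |FB| = 19.20 ✗.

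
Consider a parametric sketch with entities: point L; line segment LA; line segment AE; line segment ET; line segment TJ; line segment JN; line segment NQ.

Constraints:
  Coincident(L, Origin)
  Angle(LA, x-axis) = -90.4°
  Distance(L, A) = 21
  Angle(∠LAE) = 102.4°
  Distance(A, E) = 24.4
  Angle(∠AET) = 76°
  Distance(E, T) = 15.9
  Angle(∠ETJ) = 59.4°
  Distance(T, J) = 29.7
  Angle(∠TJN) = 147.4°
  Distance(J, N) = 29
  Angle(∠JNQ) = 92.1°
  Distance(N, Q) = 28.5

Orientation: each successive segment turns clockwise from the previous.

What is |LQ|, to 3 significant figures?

66.4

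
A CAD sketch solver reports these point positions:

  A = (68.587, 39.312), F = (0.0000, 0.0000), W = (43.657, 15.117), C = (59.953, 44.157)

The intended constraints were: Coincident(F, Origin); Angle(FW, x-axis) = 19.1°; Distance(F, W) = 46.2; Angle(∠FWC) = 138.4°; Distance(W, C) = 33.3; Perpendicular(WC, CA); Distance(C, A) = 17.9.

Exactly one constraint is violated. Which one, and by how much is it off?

Distance(C, A) = 17.9 — off by 8.00.

F = (0.00, 0.00) ✓; FW at 19.10° ✓; |FW| = 46.20 ✓; ∠FWC = 138.4° ✓; |WC| = 33.30 ✓; ∠(WC, CA) = 90.00° ✓; |CA| = 9.901 ✗.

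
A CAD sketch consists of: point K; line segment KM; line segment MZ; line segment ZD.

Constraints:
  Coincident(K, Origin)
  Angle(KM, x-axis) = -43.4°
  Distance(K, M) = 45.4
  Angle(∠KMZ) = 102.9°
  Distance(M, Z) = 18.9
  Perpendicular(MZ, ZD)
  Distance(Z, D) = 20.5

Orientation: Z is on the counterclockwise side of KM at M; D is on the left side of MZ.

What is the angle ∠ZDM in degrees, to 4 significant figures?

42.67°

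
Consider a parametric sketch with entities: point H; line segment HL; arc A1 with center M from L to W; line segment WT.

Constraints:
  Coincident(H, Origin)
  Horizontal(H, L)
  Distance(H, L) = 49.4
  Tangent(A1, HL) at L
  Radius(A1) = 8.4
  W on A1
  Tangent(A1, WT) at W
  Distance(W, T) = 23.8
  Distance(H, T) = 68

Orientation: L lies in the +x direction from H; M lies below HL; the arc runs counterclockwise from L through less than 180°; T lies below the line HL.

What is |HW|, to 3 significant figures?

45.8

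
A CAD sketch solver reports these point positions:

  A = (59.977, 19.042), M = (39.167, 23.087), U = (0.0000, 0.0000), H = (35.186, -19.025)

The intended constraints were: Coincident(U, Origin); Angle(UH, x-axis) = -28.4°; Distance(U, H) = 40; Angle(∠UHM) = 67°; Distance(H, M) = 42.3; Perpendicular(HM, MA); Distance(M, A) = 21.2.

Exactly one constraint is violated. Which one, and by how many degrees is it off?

Perpendicular(HM, MA) — off by 5.60°.

U = (0.00, 0.00) ✓; UH at -28.40° ✓; |UH| = 40.00 ✓; ∠UHM = 67.00° ✓; |HM| = 42.30 ✓; ∠(HM, MA) = 95.60° ✗; |MA| = 21.20 ✓.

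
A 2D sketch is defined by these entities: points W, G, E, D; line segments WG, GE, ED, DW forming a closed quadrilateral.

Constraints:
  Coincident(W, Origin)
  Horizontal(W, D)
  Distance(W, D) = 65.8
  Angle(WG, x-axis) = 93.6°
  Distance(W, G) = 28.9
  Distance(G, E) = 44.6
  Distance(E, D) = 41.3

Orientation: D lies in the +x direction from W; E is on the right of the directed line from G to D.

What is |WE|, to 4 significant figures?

25.95

Checks: |GE| = 44.60 ✓; |ED| = 41.30 ✓.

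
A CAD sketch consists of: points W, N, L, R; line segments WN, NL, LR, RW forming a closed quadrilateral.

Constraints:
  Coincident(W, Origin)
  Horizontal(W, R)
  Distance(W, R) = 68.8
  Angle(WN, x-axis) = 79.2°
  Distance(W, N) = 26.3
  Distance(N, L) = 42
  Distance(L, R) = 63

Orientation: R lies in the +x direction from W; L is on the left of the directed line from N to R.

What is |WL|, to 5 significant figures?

64.912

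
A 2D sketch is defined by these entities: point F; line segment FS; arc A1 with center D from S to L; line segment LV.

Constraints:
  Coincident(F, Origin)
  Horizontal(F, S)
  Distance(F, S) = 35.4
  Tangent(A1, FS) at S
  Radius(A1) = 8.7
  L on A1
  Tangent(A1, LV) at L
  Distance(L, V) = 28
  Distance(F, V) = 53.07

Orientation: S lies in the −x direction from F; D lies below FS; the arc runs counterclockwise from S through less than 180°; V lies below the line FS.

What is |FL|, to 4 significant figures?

45.15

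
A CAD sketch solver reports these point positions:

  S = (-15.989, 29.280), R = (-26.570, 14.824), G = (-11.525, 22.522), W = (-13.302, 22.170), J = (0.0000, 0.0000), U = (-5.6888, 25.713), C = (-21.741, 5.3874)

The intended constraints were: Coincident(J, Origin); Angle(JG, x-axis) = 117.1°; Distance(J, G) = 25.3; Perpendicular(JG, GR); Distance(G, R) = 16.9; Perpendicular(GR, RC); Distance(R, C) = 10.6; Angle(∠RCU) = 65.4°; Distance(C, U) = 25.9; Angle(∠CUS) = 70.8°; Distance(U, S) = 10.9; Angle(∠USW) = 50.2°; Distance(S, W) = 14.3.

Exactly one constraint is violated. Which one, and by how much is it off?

Distance(S, W) = 14.3 — off by 6.70.

J = (0.00, 0.00) ✓; JG at 117.1° ✓; |JG| = 25.30 ✓; ∠(JG, GR) = 90.00° ✓; |GR| = 16.90 ✓; ∠(GR, RC) = 90.00° ✓; |RC| = 10.60 ✓; ∠RCU = 65.40° ✓; |CU| = 25.90 ✓; ∠CUS = 70.80° ✓; |US| = 10.90 ✓; ∠USW = 50.20° ✓; |SW| = 7.601 ✗.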